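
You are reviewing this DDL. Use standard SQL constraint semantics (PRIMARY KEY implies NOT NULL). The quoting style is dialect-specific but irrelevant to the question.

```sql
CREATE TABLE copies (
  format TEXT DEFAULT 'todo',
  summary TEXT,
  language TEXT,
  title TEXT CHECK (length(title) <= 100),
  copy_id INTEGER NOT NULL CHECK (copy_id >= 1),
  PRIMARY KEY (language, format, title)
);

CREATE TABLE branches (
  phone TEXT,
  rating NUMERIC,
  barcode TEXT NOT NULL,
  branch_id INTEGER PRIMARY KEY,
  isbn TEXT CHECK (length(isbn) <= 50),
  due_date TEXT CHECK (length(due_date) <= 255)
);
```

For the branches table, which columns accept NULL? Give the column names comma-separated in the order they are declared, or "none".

phone, rating, isbn, due_date

- phone: no NOT NULL constraint applies → nullable.
- rating: no NOT NULL constraint applies → nullable.
- barcode: declared NOT NULL → not nullable.
- branch_id: part of the PRIMARY KEY, which implies NOT NULL → not nullable.
- isbn: CHECK does not forbid NULL (a CHECK constraint passes when its expression is NULL) → nullable.
- due_date: CHECK does not forbid NULL (a CHECK constraint passes when its expression is NULL) → nullable.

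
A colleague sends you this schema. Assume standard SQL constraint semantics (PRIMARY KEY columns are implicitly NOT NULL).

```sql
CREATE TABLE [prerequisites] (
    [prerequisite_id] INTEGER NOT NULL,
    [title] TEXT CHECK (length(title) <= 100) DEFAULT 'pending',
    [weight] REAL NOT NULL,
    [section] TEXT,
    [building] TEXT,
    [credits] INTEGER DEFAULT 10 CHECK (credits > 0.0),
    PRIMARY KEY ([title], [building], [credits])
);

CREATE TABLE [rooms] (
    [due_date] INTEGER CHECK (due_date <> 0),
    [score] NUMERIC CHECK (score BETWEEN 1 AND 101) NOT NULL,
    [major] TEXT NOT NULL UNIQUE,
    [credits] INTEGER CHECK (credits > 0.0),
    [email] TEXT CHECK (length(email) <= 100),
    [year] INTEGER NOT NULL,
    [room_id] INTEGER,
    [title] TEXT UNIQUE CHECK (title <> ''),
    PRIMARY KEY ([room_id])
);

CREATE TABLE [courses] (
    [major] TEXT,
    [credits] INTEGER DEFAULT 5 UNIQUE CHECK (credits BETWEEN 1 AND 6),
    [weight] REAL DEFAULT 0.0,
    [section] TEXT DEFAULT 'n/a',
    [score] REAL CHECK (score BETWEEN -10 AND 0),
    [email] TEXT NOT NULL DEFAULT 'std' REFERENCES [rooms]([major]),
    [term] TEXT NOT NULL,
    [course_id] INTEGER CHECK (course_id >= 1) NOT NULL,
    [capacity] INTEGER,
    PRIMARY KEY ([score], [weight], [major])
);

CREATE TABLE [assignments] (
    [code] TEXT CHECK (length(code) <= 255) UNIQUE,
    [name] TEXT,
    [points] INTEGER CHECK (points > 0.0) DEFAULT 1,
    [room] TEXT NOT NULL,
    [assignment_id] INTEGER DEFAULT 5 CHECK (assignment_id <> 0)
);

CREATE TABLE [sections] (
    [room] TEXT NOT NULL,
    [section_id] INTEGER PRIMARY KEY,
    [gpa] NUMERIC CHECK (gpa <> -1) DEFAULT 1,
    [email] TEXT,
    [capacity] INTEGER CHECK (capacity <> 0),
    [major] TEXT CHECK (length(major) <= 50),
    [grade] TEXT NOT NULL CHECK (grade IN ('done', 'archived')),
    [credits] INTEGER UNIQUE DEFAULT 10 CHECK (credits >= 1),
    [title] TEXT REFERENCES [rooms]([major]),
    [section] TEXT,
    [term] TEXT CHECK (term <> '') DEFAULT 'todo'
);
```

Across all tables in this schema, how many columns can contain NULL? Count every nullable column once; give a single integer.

prerequisites: 1 nullable (section — PK (title, building, credits) and explicit NOT NULL columns excluded).
rooms: 4 nullable (due_date, credits, email, title — PK (room_id) and explicit NOT NULL columns excluded).
courses: 3 nullable (credits, section, capacity — PK (score, weight, major) and explicit NOT NULL columns excluded).
assignments: 4 nullable (code, name, points, assignment_id — PK none and explicit NOT NULL columns excluded).
sections: 8 nullable (gpa, email, capacity, major, credits, title, section, term — PK (section_id) and explicit NOT NULL columns excluded).
Total: 1 + 4 + 3 + 4 + 8 = 20.

20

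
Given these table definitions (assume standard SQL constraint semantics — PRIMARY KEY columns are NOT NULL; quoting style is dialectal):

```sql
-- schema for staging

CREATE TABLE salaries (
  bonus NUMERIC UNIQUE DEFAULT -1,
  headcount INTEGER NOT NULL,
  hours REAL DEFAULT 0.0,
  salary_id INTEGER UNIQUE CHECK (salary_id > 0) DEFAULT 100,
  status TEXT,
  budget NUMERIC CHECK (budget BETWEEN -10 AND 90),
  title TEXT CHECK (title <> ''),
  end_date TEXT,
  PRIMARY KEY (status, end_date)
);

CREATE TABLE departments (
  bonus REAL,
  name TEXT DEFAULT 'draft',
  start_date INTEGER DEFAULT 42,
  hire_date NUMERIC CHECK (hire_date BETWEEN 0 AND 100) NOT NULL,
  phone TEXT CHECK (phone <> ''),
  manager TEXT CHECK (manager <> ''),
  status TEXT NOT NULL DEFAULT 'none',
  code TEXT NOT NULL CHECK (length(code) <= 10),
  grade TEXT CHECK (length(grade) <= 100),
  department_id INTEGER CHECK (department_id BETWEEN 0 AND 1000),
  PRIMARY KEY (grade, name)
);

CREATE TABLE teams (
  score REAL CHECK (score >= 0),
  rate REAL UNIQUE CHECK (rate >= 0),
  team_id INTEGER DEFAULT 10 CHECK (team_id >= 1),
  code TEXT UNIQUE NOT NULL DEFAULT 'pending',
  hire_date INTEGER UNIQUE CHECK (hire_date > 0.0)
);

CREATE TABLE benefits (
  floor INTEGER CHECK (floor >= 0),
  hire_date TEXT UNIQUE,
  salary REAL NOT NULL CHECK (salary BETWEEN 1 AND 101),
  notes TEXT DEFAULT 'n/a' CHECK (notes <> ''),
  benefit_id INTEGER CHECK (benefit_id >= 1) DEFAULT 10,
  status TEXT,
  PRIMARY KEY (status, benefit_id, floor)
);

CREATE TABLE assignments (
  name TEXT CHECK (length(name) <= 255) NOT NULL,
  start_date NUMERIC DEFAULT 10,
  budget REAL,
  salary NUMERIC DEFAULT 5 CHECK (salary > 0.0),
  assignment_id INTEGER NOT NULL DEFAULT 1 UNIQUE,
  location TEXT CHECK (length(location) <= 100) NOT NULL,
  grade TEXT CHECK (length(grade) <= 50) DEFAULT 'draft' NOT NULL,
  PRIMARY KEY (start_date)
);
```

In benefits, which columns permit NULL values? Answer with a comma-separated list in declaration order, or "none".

hire_date, notes

- floor: part of the PRIMARY KEY, which implies NOT NULL → not nullable.
- hire_date: UNIQUE does not imply NOT NULL → nullable.
- salary: declared NOT NULL → not nullable.
- notes: CHECK does not forbid NULL (a CHECK constraint passes when its expression is NULL) → nullable.
- benefit_id: part of the PRIMARY KEY, which implies NOT NULL → not nullable.
- status: part of the PRIMARY KEY, which implies NOT NULL → not nullable.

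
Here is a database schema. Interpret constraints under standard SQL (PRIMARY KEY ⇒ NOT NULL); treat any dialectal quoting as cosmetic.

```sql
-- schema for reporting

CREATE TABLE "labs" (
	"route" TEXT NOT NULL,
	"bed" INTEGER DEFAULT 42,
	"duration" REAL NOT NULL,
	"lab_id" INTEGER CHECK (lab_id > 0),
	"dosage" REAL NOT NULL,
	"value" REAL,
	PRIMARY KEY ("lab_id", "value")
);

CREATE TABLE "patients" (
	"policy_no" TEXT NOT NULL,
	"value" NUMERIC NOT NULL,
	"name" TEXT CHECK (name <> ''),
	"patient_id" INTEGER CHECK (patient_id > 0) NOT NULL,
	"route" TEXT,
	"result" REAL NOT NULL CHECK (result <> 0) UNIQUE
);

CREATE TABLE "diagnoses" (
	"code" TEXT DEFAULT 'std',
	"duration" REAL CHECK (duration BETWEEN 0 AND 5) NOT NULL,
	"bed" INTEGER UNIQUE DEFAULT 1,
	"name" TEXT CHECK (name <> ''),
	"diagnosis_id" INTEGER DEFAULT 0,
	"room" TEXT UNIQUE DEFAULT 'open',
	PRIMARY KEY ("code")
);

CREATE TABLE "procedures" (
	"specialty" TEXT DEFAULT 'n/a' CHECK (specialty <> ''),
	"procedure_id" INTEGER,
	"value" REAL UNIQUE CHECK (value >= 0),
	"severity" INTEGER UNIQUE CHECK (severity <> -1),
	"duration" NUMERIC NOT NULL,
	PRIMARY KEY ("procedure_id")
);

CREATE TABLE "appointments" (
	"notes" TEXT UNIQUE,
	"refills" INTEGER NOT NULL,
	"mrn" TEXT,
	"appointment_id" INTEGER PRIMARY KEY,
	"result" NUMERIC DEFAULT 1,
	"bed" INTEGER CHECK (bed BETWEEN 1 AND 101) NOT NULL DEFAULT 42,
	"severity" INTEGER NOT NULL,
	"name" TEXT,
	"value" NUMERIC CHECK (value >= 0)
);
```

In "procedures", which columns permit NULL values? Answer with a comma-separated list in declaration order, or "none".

specialty, value, severity

- specialty: CHECK does not forbid NULL (a CHECK constraint passes when its expression is NULL) → nullable.
- procedure_id: part of the PRIMARY KEY, which implies NOT NULL → not nullable.
- value: CHECK does not forbid NULL (a CHECK constraint passes when its expression is NULL) → nullable.
- severity: CHECK does not forbid NULL (a CHECK constraint passes when its expression is NULL) → nullable.
- duration: declared NOT NULL → not nullable.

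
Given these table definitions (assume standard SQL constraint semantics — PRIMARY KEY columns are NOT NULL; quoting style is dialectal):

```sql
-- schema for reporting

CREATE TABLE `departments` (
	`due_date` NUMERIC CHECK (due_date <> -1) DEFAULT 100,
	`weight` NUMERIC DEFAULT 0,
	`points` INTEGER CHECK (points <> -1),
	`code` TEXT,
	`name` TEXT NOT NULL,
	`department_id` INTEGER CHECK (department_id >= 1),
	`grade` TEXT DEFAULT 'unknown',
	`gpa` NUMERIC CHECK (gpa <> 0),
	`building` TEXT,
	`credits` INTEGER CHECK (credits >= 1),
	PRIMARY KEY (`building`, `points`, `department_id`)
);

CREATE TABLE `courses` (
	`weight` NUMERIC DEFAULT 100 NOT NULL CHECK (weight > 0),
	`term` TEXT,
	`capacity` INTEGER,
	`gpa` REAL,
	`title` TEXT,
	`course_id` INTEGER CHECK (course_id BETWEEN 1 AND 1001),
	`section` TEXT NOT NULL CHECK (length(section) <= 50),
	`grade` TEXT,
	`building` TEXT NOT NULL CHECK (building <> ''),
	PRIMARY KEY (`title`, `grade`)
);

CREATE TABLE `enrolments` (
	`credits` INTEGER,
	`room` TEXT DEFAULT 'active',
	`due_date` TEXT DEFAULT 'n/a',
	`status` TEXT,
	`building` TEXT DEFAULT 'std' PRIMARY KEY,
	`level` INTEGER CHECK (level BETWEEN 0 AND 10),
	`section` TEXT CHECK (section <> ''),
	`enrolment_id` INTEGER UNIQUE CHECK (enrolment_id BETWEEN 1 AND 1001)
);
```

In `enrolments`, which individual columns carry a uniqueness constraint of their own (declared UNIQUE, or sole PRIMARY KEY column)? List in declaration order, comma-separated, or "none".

building, enrolment_id

- credits: no UNIQUE or single-column PK constraint.
- room: no UNIQUE or single-column PK constraint.
- due_date: no UNIQUE or single-column PK constraint.
- status: no UNIQUE or single-column PK constraint.
- building: single-column PRIMARY KEY → unique.
- level: no UNIQUE or single-column PK constraint.
- section: no UNIQUE or single-column PK constraint.
- enrolment_id: declared UNIQUE → unique.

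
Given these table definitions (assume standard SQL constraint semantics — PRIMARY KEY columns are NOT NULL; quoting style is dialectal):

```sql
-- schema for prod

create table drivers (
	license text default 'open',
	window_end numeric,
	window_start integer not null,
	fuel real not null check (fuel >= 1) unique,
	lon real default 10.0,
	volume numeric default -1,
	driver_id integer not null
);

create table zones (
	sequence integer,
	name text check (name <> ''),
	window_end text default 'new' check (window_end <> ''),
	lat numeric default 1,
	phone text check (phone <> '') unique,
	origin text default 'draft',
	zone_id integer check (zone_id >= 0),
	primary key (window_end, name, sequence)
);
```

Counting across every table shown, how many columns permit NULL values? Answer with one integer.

8

drivers: 4 nullable (license, window_end, lon, volume — PK none and explicit NOT NULL columns excluded).
zones: 4 nullable (lat, phone, origin, zone_id — PK (window_end, name, sequence) and explicit NOT NULL columns excluded).
Total: 4 + 4 = 8.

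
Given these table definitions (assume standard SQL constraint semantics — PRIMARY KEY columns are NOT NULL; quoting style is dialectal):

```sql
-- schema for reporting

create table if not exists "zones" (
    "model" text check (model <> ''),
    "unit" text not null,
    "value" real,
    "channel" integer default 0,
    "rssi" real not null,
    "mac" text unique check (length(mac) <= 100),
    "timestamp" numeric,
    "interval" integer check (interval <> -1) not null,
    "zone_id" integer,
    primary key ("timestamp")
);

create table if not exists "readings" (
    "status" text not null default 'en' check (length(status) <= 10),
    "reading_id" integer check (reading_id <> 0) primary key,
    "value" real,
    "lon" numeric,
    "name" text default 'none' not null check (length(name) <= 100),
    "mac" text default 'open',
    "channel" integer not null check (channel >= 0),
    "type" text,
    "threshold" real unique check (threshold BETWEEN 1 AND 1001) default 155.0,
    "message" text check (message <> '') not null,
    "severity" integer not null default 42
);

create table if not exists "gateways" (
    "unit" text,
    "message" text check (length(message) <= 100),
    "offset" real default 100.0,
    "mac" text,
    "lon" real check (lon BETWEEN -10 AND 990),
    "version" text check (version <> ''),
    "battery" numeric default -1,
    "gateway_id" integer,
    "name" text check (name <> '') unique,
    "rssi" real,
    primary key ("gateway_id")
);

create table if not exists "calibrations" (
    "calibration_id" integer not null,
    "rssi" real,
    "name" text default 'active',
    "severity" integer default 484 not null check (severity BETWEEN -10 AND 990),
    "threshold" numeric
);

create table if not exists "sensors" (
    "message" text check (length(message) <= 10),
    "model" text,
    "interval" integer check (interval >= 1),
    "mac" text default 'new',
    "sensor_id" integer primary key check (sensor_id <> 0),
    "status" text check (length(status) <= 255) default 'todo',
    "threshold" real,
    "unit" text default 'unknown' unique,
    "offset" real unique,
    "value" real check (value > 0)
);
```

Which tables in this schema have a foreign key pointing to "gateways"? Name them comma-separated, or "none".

No REFERENCES clause anywhere in the schema names gateways.

none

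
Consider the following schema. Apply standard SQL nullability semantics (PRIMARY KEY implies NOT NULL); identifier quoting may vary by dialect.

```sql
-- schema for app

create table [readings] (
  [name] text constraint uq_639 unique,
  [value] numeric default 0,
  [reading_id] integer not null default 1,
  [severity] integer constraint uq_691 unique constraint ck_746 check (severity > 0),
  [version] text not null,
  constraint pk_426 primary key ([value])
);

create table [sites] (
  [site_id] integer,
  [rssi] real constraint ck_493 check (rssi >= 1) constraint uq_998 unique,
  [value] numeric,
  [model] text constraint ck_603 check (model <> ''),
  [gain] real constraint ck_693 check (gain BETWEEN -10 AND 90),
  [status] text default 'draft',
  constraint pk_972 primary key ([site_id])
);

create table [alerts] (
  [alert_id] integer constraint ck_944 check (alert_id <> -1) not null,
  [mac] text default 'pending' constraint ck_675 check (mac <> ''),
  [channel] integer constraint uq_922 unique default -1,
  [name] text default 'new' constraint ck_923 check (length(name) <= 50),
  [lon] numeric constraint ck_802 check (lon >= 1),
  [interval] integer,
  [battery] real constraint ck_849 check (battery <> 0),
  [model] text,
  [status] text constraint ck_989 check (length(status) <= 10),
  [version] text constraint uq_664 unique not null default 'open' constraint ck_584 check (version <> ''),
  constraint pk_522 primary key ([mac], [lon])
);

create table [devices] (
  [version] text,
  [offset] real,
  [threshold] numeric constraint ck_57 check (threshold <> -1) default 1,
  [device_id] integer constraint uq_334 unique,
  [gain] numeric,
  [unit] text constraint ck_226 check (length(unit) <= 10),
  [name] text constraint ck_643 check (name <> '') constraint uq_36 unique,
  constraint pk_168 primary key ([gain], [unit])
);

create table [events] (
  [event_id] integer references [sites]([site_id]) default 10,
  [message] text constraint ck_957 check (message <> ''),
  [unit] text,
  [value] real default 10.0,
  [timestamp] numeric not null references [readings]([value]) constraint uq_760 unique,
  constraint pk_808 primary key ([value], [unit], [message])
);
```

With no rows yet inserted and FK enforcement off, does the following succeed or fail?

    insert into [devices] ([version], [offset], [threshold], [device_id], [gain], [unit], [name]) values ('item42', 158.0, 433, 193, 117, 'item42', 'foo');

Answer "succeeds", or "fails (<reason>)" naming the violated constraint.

succeeds

NOT NULL columns: gain is supplied; unit is supplied.
CHECK constraints: 433 satisfies (threshold <> -1); 'item42' satisfies (length(unit) <= 10); 'foo' satisfies (name <> '').
No constraint is violated.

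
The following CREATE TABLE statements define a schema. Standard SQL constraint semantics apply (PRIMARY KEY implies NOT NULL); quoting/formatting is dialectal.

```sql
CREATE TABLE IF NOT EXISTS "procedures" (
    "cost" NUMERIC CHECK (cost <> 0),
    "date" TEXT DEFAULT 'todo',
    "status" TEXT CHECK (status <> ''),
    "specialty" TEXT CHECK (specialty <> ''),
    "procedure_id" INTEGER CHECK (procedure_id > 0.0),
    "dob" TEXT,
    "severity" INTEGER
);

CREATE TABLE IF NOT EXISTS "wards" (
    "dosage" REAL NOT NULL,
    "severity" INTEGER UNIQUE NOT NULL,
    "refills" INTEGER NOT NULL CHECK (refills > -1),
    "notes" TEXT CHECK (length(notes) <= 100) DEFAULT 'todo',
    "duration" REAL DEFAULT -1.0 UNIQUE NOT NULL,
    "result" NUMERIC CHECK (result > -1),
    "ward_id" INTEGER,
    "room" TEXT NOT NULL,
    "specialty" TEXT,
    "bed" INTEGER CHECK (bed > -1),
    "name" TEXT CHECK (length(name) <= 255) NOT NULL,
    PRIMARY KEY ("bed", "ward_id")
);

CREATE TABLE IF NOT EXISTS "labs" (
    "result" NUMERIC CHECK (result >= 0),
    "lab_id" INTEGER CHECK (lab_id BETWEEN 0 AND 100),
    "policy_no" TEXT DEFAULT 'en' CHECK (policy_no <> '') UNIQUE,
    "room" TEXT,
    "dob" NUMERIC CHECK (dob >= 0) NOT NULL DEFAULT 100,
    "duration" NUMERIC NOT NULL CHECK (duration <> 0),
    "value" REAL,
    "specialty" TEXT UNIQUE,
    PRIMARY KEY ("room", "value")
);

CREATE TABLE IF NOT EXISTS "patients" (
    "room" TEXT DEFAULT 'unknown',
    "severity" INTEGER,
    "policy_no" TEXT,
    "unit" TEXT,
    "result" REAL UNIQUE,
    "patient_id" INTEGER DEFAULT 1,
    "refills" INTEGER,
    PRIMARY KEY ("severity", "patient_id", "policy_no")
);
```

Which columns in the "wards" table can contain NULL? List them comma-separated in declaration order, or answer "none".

- dosage: declared NOT NULL → not nullable.
- severity: declared NOT NULL → not nullable.
- refills: declared NOT NULL → not nullable.
- notes: CHECK does not forbid NULL (a CHECK constraint passes when its expression is NULL) → nullable.
- duration: declared NOT NULL → not nullable.
- result: CHECK does not forbid NULL (a CHECK constraint passes when its expression is NULL) → nullable.
- ward_id: part of the PRIMARY KEY, which implies NOT NULL → not nullable.
- room: declared NOT NULL → not nullable.
- specialty: no NOT NULL constraint applies → nullable.
- bed: part of the PRIMARY KEY, which implies NOT NULL → not nullable.
- name: declared NOT NULL → not nullable.

notes, result, specialty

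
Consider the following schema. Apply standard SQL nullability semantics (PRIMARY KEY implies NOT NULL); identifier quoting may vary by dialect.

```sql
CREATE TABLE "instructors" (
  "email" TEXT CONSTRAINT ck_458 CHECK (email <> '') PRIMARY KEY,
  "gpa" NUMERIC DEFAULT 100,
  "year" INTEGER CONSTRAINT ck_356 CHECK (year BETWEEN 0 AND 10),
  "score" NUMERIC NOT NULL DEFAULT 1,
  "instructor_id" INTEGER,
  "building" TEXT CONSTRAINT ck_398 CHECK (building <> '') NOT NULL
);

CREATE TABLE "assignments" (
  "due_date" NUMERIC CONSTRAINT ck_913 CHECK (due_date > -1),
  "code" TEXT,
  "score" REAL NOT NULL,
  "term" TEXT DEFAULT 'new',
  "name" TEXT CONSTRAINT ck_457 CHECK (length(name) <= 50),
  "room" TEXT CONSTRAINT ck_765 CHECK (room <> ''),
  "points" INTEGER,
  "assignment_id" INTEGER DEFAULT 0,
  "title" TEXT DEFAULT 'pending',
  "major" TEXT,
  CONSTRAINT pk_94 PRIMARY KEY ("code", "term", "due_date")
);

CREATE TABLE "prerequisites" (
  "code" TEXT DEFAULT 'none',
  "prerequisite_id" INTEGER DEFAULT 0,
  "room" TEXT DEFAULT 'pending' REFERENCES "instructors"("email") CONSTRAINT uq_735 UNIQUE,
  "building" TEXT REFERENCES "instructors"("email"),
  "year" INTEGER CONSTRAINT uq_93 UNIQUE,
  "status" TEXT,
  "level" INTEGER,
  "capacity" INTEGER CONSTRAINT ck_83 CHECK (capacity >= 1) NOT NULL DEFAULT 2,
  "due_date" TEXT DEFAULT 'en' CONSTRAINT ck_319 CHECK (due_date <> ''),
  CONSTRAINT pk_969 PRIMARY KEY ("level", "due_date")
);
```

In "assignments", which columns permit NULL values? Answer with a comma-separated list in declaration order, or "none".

name, room, points, assignment_id, title, major

- due_date: part of the PRIMARY KEY, which implies NOT NULL → not nullable.
- code: part of the PRIMARY KEY, which implies NOT NULL → not nullable.
- score: declared NOT NULL → not nullable.
- term: part of the PRIMARY KEY, which implies NOT NULL → not nullable.
- name: CHECK does not forbid NULL (a CHECK constraint passes when its expression is NULL) → nullable.
- room: CHECK does not forbid NULL (a CHECK constraint passes when its expression is NULL) → nullable.
- points: no NOT NULL constraint applies → nullable.
- assignment_id: DEFAULT only fills an omitted column; an explicit NULL is still allowed → nullable.
- title: DEFAULT only fills an omitted column; an explicit NULL is still allowed → nullable.
- major: no NOT NULL constraint applies → nullable.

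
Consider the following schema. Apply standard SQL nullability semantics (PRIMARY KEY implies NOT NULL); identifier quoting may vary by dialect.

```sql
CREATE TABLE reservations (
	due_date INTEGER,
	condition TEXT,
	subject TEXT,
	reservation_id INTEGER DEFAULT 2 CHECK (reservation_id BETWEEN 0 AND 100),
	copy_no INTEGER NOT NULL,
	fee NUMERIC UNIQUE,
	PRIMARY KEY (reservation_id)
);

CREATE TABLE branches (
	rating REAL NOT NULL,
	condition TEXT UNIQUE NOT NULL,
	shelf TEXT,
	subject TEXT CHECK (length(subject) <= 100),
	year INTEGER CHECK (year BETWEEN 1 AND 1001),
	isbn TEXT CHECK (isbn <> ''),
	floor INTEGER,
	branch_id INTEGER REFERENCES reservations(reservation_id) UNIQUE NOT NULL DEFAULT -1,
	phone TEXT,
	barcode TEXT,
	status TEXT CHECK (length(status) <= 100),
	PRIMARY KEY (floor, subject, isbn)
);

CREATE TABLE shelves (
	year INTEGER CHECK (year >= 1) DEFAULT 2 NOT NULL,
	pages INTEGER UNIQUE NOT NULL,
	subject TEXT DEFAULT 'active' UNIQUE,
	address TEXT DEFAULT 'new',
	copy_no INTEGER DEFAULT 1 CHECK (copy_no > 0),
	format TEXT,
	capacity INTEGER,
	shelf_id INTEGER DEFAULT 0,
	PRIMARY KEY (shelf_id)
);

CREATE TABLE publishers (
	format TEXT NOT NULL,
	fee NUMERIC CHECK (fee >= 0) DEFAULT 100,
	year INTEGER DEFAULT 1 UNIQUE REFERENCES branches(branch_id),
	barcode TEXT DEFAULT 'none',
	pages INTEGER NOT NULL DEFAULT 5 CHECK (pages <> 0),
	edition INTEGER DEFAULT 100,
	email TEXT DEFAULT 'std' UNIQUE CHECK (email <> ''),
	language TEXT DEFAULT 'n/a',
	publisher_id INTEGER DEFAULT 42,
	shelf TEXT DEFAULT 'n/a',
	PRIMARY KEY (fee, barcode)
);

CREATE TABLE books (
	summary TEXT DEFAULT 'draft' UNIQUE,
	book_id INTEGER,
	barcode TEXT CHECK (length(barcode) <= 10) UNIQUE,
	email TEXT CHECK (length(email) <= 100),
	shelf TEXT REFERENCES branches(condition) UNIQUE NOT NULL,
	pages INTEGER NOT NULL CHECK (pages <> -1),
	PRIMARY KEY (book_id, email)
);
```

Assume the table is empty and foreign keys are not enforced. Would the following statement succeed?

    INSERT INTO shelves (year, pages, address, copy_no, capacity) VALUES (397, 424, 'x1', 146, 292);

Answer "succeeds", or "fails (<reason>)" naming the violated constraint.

NOT NULL columns: pages is supplied; shelf_id defaults to 0; year is supplied.
CHECK constraints: 397 satisfies (year >= 1); 146 satisfies (copy_no > 0).
No constraint is violated.

succeeds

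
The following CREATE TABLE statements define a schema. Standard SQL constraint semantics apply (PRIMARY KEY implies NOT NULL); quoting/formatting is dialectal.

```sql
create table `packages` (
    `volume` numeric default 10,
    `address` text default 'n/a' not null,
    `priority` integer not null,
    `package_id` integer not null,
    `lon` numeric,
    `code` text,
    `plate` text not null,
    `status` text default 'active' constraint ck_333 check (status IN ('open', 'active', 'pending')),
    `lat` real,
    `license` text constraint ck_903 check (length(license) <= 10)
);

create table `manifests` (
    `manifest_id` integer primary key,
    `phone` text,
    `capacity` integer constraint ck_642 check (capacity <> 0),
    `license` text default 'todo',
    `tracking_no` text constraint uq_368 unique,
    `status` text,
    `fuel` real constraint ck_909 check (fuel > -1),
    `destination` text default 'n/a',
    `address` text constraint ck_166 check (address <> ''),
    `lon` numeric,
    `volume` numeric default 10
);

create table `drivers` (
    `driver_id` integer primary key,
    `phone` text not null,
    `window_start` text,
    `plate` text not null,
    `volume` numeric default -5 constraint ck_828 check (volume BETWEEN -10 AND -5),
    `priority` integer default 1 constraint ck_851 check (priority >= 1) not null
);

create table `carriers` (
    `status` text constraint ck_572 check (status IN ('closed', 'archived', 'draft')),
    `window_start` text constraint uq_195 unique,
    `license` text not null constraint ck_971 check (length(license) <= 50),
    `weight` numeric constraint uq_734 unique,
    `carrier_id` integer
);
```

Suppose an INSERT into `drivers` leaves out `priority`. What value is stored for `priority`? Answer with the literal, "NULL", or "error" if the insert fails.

priority has an explicit DEFAULT 1.
When the column is omitted from an INSERT, that default is used.

1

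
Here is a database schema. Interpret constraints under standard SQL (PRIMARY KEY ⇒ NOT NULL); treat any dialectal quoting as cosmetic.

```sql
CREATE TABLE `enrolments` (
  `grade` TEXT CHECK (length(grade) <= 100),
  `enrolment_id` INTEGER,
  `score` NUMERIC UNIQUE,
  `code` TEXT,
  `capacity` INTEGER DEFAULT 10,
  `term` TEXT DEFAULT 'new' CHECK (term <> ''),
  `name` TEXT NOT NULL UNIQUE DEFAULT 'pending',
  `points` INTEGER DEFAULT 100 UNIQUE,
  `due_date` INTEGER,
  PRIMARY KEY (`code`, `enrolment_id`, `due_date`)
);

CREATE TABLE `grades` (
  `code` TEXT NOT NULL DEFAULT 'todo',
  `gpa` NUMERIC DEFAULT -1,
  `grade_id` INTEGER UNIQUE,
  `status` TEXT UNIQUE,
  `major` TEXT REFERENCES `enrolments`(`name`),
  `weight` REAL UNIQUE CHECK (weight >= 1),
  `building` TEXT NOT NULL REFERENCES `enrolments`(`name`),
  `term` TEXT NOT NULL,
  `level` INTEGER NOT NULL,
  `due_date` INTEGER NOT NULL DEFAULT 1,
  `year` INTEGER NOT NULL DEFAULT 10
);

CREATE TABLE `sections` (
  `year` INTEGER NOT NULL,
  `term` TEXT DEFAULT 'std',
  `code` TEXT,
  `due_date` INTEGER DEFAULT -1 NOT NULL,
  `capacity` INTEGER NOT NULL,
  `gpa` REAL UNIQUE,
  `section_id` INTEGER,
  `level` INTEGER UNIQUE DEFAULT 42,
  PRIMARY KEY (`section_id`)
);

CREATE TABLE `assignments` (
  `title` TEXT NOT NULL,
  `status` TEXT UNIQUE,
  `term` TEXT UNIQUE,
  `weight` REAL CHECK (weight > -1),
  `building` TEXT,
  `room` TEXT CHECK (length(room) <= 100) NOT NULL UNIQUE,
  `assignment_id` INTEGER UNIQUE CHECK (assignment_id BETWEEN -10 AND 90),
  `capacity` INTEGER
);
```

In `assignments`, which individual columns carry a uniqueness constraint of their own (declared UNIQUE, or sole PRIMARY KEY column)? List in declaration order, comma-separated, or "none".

status, term, room, assignment_id

- title: no UNIQUE or single-column PK constraint.
- status: declared UNIQUE → unique.
- term: declared UNIQUE → unique.
- weight: no UNIQUE or single-column PK constraint.
- building: no UNIQUE or single-column PK constraint.
- room: declared UNIQUE → unique.
- assignment_id: declared UNIQUE → unique.
- capacity: no UNIQUE or single-column PK constraint.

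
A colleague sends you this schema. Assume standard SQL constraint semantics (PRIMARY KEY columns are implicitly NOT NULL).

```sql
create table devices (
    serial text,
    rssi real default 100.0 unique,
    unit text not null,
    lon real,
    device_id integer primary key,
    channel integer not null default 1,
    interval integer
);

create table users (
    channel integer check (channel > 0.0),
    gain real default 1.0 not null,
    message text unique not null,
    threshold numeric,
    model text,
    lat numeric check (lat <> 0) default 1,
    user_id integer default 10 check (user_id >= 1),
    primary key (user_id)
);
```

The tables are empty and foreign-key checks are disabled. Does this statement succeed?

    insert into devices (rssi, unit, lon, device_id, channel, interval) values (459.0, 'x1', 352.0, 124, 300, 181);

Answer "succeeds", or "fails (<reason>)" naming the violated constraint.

NOT NULL columns: channel is supplied; device_id is supplied; unit is supplied.
No constraint is violated.

succeeds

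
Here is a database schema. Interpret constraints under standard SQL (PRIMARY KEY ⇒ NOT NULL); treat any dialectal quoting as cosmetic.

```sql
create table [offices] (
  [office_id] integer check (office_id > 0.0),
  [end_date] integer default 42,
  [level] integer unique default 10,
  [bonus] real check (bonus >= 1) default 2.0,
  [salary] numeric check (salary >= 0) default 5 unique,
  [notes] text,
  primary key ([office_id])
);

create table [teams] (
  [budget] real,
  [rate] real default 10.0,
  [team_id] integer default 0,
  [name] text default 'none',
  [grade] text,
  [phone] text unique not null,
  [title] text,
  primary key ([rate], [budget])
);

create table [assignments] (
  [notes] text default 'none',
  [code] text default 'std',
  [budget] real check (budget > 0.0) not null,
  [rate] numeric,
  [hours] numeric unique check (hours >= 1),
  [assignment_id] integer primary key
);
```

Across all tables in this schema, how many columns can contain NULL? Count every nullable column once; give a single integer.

offices: 5 nullable (end_date, level, bonus, salary, notes — PK (office_id) and explicit NOT NULL columns excluded).
teams: 4 nullable (team_id, name, grade, title — PK (rate, budget) and explicit NOT NULL columns excluded).
assignments: 4 nullable (notes, code, rate, hours — PK (assignment_id) and explicit NOT NULL columns excluded).
Total: 5 + 4 + 4 = 13.

13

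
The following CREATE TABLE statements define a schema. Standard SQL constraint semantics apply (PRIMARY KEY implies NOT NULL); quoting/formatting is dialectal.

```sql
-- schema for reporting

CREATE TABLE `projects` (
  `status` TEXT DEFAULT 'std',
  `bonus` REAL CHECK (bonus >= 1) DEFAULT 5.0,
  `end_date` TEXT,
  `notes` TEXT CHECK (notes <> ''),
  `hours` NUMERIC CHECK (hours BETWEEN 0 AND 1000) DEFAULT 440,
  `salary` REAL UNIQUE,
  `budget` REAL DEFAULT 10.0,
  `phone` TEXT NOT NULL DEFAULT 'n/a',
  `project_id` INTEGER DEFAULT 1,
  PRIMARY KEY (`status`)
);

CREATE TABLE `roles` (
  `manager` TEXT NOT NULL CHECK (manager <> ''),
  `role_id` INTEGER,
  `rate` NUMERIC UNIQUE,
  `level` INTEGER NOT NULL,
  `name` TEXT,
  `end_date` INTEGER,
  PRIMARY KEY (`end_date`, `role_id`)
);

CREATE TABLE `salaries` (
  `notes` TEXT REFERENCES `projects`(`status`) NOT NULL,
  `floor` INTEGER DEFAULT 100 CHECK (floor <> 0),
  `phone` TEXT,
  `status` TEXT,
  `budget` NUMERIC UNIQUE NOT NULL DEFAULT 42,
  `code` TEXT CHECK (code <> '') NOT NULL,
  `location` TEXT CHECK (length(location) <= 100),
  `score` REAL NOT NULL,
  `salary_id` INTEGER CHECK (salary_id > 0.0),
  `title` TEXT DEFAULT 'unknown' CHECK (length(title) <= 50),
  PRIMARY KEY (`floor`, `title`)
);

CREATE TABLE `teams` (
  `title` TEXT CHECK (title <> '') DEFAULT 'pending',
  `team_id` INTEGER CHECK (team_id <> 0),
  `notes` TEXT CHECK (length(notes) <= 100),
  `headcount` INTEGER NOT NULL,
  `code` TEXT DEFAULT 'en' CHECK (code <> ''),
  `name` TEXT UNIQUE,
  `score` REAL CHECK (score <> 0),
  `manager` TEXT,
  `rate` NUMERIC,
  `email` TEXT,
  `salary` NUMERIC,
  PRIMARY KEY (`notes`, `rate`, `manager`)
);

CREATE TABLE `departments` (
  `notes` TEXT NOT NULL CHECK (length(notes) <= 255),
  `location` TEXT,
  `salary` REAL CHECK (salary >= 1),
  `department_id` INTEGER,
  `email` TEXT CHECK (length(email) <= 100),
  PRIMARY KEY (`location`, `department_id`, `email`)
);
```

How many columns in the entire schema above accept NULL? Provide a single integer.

21

projects: 7 nullable (bonus, end_date, notes, hours, salary, budget, project_id — PK (status) and explicit NOT NULL columns excluded).
roles: 2 nullable (rate, name — PK (end_date, role_id) and explicit NOT NULL columns excluded).
salaries: 4 nullable (phone, status, location, salary_id — PK (floor, title) and explicit NOT NULL columns excluded).
teams: 7 nullable (title, team_id, code, name, score, email, salary — PK (notes, rate, manager) and explicit NOT NULL columns excluded).
departments: 1 nullable (salary — PK (location, department_id, email) and explicit NOT NULL columns excluded).
Total: 7 + 2 + 4 + 7 + 1 = 21.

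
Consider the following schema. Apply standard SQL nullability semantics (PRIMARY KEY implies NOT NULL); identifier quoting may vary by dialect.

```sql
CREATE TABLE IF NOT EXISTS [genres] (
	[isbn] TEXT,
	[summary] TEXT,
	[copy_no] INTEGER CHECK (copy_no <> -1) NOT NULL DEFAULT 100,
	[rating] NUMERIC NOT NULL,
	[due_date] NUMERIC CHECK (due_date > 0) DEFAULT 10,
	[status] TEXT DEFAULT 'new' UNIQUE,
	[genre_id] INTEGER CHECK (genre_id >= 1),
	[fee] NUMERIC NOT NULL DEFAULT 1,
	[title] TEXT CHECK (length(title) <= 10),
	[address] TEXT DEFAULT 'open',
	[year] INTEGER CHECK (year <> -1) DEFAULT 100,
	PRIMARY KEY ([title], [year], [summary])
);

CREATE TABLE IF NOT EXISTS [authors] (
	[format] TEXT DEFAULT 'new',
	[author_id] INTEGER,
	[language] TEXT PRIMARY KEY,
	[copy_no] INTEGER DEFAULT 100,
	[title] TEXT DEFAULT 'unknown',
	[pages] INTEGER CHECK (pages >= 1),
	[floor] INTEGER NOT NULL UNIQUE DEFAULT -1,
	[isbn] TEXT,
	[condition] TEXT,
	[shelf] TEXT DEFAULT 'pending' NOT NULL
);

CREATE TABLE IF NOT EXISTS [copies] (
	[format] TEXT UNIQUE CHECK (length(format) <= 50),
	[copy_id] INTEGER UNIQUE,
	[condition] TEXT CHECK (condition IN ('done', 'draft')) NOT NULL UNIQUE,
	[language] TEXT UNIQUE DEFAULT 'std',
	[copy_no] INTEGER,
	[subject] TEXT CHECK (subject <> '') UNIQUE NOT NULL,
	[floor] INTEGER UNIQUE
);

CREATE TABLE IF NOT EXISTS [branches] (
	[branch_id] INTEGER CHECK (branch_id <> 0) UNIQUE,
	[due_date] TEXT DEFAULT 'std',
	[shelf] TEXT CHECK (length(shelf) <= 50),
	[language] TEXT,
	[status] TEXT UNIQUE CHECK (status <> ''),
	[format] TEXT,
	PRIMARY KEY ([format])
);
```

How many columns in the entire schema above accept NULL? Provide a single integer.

22

genres: 5 nullable (isbn, due_date, status, genre_id, address — PK (title, year, summary) and explicit NOT NULL columns excluded).
authors: 7 nullable (format, author_id, copy_no, title, pages, isbn, condition — PK (language) and explicit NOT NULL columns excluded).
copies: 5 nullable (format, copy_id, language, copy_no, floor — PK none and explicit NOT NULL columns excluded).
branches: 5 nullable (branch_id, due_date, shelf, language, status — PK (format) and explicit NOT NULL columns excluded).
Total: 5 + 7 + 5 + 5 = 22.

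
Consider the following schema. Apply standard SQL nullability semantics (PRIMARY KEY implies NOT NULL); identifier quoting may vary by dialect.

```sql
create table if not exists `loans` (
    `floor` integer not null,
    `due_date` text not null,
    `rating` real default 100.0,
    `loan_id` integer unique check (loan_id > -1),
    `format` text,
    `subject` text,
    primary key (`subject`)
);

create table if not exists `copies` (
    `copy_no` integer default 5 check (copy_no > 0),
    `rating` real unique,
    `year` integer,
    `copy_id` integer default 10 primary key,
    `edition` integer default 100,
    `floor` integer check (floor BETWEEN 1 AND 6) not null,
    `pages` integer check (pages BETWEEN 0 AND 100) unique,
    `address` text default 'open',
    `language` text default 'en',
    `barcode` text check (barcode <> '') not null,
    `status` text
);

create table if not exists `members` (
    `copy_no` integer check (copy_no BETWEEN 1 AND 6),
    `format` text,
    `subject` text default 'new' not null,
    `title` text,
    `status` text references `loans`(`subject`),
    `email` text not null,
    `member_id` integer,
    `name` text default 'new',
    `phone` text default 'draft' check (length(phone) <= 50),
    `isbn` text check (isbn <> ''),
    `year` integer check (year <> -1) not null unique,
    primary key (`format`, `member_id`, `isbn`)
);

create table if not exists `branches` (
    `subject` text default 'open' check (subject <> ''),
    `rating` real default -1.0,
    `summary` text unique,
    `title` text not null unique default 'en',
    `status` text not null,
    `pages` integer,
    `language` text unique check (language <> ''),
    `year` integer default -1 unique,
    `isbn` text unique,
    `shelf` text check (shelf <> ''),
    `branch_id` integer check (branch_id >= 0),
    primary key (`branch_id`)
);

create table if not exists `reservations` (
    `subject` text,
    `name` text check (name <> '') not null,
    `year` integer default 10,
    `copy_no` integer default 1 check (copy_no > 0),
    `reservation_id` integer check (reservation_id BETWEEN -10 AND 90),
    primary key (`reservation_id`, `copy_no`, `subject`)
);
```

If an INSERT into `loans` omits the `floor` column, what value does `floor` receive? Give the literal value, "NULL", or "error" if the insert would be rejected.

floor has no DEFAULT clause.
Omitting it would insert NULL, but it is declared NOT NULL, so the INSERT fails.

error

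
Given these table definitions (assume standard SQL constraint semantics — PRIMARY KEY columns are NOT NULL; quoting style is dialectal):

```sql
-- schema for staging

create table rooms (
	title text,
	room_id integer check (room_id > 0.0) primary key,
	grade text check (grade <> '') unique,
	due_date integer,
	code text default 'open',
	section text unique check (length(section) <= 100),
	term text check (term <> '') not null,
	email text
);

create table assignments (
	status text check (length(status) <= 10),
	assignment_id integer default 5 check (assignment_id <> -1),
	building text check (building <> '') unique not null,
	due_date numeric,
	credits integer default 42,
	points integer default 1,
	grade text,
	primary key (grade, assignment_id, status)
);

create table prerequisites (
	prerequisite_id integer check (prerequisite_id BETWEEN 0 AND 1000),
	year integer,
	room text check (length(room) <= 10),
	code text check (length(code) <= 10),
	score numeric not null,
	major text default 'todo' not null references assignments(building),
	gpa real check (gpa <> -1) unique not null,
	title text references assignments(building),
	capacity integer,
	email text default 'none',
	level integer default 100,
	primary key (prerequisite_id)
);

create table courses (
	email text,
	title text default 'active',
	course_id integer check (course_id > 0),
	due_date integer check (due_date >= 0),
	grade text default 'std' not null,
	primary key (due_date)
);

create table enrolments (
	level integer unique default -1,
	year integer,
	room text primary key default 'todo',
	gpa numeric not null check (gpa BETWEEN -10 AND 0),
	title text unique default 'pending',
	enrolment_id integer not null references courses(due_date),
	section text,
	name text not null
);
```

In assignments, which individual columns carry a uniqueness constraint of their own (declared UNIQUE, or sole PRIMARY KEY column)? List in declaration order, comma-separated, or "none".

- status: part of a composite PRIMARY KEY — only the tuple is unique, not this column on its own.
- assignment_id: part of a composite PRIMARY KEY — only the tuple is unique, not this column on its own.
- building: declared UNIQUE → unique.
- due_date: no UNIQUE or single-column PK constraint.
- credits: no UNIQUE or single-column PK constraint.
- points: no UNIQUE or single-column PK constraint.
- grade: part of a composite PRIMARY KEY — only the tuple is unique, not this column on its own.

building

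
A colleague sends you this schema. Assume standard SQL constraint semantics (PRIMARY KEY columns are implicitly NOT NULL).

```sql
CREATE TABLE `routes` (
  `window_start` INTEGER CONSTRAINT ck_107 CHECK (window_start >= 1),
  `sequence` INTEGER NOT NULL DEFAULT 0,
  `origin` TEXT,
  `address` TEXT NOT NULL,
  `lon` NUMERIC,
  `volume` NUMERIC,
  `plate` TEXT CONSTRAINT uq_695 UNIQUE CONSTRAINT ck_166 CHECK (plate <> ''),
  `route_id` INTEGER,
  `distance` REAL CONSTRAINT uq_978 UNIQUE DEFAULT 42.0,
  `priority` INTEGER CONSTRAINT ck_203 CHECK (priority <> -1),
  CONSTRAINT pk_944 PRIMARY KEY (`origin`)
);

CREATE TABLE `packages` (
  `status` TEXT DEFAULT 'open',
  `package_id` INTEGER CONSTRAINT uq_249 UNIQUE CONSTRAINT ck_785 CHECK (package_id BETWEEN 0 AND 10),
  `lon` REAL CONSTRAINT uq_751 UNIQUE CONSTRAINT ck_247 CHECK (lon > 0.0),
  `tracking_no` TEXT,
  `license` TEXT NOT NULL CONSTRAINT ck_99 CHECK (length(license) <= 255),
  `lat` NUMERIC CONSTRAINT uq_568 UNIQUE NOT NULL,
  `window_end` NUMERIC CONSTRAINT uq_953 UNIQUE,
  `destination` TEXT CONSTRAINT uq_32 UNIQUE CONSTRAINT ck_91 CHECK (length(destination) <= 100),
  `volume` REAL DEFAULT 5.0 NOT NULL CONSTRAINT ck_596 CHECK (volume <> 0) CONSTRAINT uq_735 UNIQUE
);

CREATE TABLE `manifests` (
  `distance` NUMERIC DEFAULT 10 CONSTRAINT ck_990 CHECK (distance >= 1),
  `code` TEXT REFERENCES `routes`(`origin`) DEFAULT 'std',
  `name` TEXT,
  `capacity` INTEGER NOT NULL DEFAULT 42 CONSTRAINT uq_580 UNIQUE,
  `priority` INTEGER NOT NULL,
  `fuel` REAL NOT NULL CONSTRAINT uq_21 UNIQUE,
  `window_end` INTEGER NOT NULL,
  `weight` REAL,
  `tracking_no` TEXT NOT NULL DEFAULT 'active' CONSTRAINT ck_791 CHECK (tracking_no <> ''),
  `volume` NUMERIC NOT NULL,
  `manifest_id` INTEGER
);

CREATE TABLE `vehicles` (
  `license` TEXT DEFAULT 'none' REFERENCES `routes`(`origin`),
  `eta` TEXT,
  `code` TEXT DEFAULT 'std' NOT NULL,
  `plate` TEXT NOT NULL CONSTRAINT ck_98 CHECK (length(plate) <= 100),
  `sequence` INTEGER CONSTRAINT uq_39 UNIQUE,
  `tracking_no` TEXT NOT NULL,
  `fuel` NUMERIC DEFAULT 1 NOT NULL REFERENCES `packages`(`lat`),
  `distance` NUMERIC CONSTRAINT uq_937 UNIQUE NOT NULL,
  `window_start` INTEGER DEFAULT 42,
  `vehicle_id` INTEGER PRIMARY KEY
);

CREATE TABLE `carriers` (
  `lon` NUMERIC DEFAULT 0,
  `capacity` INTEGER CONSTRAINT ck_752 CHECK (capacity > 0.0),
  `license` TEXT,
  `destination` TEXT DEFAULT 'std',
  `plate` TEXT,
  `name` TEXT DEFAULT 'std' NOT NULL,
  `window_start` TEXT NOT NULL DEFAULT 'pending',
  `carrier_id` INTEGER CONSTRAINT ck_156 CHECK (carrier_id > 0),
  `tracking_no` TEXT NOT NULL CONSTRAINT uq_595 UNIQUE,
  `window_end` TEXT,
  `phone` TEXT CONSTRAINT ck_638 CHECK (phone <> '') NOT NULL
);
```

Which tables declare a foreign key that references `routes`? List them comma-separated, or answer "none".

- manifests.code references routes(origin).
- vehicles.license references routes(origin).

manifests, vehicles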